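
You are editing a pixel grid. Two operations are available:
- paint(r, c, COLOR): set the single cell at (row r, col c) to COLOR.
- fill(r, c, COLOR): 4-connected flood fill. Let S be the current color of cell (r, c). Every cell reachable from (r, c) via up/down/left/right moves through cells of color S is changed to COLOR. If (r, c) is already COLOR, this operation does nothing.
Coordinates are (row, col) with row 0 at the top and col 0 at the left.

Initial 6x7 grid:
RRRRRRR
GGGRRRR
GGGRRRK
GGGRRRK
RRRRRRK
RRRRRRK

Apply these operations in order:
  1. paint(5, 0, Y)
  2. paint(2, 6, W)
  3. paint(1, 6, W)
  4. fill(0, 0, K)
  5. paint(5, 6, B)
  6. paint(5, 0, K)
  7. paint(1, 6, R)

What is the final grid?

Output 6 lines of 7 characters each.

After op 1 paint(5,0,Y):
RRRRRRR
GGGRRRR
GGGRRRK
GGGRRRK
RRRRRRK
YRRRRRK
After op 2 paint(2,6,W):
RRRRRRR
GGGRRRR
GGGRRRW
GGGRRRK
RRRRRRK
YRRRRRK
After op 3 paint(1,6,W):
RRRRRRR
GGGRRRW
GGGRRRW
GGGRRRK
RRRRRRK
YRRRRRK
After op 4 fill(0,0,K) [27 cells changed]:
KKKKKKK
GGGKKKW
GGGKKKW
GGGKKKK
KKKKKKK
YKKKKKK
After op 5 paint(5,6,B):
KKKKKKK
GGGKKKW
GGGKKKW
GGGKKKK
KKKKKKK
YKKKKKB
After op 6 paint(5,0,K):
KKKKKKK
GGGKKKW
GGGKKKW
GGGKKKK
KKKKKKK
KKKKKKB
After op 7 paint(1,6,R):
KKKKKKK
GGGKKKR
GGGKKKW
GGGKKKK
KKKKKKK
KKKKKKB

Answer: KKKKKKK
GGGKKKR
GGGKKKW
GGGKKKK
KKKKKKK
KKKKKKB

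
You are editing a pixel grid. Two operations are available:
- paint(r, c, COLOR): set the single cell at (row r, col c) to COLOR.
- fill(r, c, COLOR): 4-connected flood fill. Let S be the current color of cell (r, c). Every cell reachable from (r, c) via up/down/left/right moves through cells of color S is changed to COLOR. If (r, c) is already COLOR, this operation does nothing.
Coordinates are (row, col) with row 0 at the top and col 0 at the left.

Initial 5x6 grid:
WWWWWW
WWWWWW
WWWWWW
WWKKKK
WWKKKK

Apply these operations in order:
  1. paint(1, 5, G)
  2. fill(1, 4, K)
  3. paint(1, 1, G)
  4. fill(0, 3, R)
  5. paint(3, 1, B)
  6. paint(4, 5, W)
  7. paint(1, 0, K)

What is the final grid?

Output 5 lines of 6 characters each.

Answer: RRRRRR
KGRRRG
RRRRRR
RBRRRR
RRRRRW

Derivation:
After op 1 paint(1,5,G):
WWWWWW
WWWWWG
WWWWWW
WWKKKK
WWKKKK
After op 2 fill(1,4,K) [21 cells changed]:
KKKKKK
KKKKKG
KKKKKK
KKKKKK
KKKKKK
After op 3 paint(1,1,G):
KKKKKK
KGKKKG
KKKKKK
KKKKKK
KKKKKK
After op 4 fill(0,3,R) [28 cells changed]:
RRRRRR
RGRRRG
RRRRRR
RRRRRR
RRRRRR
After op 5 paint(3,1,B):
RRRRRR
RGRRRG
RRRRRR
RBRRRR
RRRRRR
After op 6 paint(4,5,W):
RRRRRR
RGRRRG
RRRRRR
RBRRRR
RRRRRW
After op 7 paint(1,0,K):
RRRRRR
KGRRRG
RRRRRR
RBRRRR
RRRRRW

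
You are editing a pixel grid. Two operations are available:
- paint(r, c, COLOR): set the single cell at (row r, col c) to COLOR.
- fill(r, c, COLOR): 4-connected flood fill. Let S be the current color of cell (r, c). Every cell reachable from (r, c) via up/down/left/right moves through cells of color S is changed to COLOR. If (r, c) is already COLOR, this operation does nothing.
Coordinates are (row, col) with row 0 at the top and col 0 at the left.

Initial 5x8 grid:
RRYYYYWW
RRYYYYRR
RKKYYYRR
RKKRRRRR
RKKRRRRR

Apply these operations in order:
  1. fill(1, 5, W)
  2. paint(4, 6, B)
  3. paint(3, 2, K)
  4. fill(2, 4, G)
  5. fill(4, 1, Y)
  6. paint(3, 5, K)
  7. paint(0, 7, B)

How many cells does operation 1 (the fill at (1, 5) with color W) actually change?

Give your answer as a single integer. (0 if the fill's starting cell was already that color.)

After op 1 fill(1,5,W) [11 cells changed]:
RRWWWWWW
RRWWWWRR
RKKWWWRR
RKKRRRRR
RKKRRRRR

Answer: 11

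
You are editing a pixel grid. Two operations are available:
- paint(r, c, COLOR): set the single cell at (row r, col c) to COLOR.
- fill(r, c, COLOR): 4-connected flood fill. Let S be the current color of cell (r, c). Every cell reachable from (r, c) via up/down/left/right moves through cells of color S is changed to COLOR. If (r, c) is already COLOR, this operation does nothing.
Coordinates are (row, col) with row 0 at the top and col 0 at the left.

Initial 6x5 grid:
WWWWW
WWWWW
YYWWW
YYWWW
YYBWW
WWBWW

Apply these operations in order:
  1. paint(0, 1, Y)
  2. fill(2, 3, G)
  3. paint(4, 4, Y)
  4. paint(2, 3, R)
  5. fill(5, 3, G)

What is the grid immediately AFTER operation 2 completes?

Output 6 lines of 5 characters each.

After op 1 paint(0,1,Y):
WYWWW
WWWWW
YYWWW
YYWWW
YYBWW
WWBWW
After op 2 fill(2,3,G) [19 cells changed]:
GYGGG
GGGGG
YYGGG
YYGGG
YYBGG
WWBGG

Answer: GYGGG
GGGGG
YYGGG
YYGGG
YYBGG
WWBGG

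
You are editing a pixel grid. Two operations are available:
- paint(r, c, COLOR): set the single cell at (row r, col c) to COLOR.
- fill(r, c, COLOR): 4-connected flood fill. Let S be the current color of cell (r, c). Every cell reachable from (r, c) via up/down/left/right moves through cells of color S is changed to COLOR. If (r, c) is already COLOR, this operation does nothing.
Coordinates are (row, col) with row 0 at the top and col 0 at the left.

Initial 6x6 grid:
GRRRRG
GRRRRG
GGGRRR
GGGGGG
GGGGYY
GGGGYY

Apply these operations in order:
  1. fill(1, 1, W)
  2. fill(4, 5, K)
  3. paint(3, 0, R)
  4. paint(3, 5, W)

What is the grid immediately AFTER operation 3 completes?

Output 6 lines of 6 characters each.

Answer: GWWWWG
GWWWWG
GGGWWW
RGGGGG
GGGGKK
GGGGKK

Derivation:
After op 1 fill(1,1,W) [11 cells changed]:
GWWWWG
GWWWWG
GGGWWW
GGGGGG
GGGGYY
GGGGYY
After op 2 fill(4,5,K) [4 cells changed]:
GWWWWG
GWWWWG
GGGWWW
GGGGGG
GGGGKK
GGGGKK
After op 3 paint(3,0,R):
GWWWWG
GWWWWG
GGGWWW
RGGGGG
GGGGKK
GGGGKK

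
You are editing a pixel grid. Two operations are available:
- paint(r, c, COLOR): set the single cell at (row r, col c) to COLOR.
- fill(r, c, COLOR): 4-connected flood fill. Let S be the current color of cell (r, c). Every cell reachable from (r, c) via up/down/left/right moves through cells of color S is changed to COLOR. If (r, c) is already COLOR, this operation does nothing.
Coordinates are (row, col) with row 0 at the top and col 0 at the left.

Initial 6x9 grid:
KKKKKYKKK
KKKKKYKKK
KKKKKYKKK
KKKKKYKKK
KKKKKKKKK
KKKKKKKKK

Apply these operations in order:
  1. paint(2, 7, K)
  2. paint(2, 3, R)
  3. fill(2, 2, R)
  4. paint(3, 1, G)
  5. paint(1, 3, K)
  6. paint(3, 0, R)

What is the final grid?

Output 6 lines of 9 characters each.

After op 1 paint(2,7,K):
KKKKKYKKK
KKKKKYKKK
KKKKKYKKK
KKKKKYKKK
KKKKKKKKK
KKKKKKKKK
After op 2 paint(2,3,R):
KKKKKYKKK
KKKKKYKKK
KKKRKYKKK
KKKKKYKKK
KKKKKKKKK
KKKKKKKKK
After op 3 fill(2,2,R) [49 cells changed]:
RRRRRYRRR
RRRRRYRRR
RRRRRYRRR
RRRRRYRRR
RRRRRRRRR
RRRRRRRRR
After op 4 paint(3,1,G):
RRRRRYRRR
RRRRRYRRR
RRRRRYRRR
RGRRRYRRR
RRRRRRRRR
RRRRRRRRR
After op 5 paint(1,3,K):
RRRRRYRRR
RRRKRYRRR
RRRRRYRRR
RGRRRYRRR
RRRRRRRRR
RRRRRRRRR
After op 6 paint(3,0,R):
RRRRRYRRR
RRRKRYRRR
RRRRRYRRR
RGRRRYRRR
RRRRRRRRR
RRRRRRRRR

Answer: RRRRRYRRR
RRRKRYRRR
RRRRRYRRR
RGRRRYRRR
RRRRRRRRR
RRRRRRRRR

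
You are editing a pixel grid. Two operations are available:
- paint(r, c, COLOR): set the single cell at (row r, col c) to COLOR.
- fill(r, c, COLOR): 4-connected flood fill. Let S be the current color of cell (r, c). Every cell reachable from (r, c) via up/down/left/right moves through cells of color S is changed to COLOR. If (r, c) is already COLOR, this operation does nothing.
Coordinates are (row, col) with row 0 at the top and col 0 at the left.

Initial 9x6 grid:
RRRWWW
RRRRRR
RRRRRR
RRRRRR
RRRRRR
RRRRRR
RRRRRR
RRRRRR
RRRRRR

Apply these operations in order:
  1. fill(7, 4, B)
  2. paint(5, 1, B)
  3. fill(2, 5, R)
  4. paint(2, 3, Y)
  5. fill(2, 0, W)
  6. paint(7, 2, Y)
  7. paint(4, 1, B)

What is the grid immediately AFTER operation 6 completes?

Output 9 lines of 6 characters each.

Answer: WWWWWW
WWWWWW
WWWYWW
WWWWWW
WWWWWW
WWWWWW
WWWWWW
WWYWWW
WWWWWW

Derivation:
After op 1 fill(7,4,B) [51 cells changed]:
BBBWWW
BBBBBB
BBBBBB
BBBBBB
BBBBBB
BBBBBB
BBBBBB
BBBBBB
BBBBBB
After op 2 paint(5,1,B):
BBBWWW
BBBBBB
BBBBBB
BBBBBB
BBBBBB
BBBBBB
BBBBBB
BBBBBB
BBBBBB
After op 3 fill(2,5,R) [51 cells changed]:
RRRWWW
RRRRRR
RRRRRR
RRRRRR
RRRRRR
RRRRRR
RRRRRR
RRRRRR
RRRRRR
After op 4 paint(2,3,Y):
RRRWWW
RRRRRR
RRRYRR
RRRRRR
RRRRRR
RRRRRR
RRRRRR
RRRRRR
RRRRRR
After op 5 fill(2,0,W) [50 cells changed]:
WWWWWW
WWWWWW
WWWYWW
WWWWWW
WWWWWW
WWWWWW
WWWWWW
WWWWWW
WWWWWW
After op 6 paint(7,2,Y):
WWWWWW
WWWWWW
WWWYWW
WWWWWW
WWWWWW
WWWWWW
WWWWWW
WWYWWW
WWWWWW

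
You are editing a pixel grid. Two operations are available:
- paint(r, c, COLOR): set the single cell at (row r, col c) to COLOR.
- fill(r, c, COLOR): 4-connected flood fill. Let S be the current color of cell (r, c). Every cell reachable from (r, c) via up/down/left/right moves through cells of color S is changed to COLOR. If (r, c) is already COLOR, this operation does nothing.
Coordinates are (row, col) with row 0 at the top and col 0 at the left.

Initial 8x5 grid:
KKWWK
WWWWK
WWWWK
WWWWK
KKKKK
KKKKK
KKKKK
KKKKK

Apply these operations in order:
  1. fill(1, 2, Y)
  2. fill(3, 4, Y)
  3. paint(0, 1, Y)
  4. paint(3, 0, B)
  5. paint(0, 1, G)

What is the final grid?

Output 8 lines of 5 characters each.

After op 1 fill(1,2,Y) [14 cells changed]:
KKYYK
YYYYK
YYYYK
YYYYK
KKKKK
KKKKK
KKKKK
KKKKK
After op 2 fill(3,4,Y) [24 cells changed]:
KKYYY
YYYYY
YYYYY
YYYYY
YYYYY
YYYYY
YYYYY
YYYYY
After op 3 paint(0,1,Y):
KYYYY
YYYYY
YYYYY
YYYYY
YYYYY
YYYYY
YYYYY
YYYYY
After op 4 paint(3,0,B):
KYYYY
YYYYY
YYYYY
BYYYY
YYYYY
YYYYY
YYYYY
YYYYY
After op 5 paint(0,1,G):
KGYYY
YYYYY
YYYYY
BYYYY
YYYYY
YYYYY
YYYYY
YYYYY

Answer: KGYYY
YYYYY
YYYYY
BYYYY
YYYYY
YYYYY
YYYYY
YYYYY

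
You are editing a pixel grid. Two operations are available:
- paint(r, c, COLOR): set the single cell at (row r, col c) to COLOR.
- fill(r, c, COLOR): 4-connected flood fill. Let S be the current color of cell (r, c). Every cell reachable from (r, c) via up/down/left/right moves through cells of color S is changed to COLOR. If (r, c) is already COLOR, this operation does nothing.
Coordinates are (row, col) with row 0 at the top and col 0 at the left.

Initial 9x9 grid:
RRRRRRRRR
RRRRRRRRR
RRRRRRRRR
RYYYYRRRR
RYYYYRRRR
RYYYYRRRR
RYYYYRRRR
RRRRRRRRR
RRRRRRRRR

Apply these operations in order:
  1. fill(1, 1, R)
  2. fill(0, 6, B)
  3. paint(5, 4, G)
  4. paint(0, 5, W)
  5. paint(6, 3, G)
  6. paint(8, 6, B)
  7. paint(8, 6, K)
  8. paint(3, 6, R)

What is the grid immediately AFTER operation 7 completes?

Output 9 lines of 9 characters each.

Answer: BBBBBWBBB
BBBBBBBBB
BBBBBBBBB
BYYYYBBBB
BYYYYBBBB
BYYYGBBBB
BYYGYBBBB
BBBBBBBBB
BBBBBBKBB

Derivation:
After op 1 fill(1,1,R) [0 cells changed]:
RRRRRRRRR
RRRRRRRRR
RRRRRRRRR
RYYYYRRRR
RYYYYRRRR
RYYYYRRRR
RYYYYRRRR
RRRRRRRRR
RRRRRRRRR
After op 2 fill(0,6,B) [65 cells changed]:
BBBBBBBBB
BBBBBBBBB
BBBBBBBBB
BYYYYBBBB
BYYYYBBBB
BYYYYBBBB
BYYYYBBBB
BBBBBBBBB
BBBBBBBBB
After op 3 paint(5,4,G):
BBBBBBBBB
BBBBBBBBB
BBBBBBBBB
BYYYYBBBB
BYYYYBBBB
BYYYGBBBB
BYYYYBBBB
BBBBBBBBB
BBBBBBBBB
After op 4 paint(0,5,W):
BBBBBWBBB
BBBBBBBBB
BBBBBBBBB
BYYYYBBBB
BYYYYBBBB
BYYYGBBBB
BYYYYBBBB
BBBBBBBBB
BBBBBBBBB
After op 5 paint(6,3,G):
BBBBBWBBB
BBBBBBBBB
BBBBBBBBB
BYYYYBBBB
BYYYYBBBB
BYYYGBBBB
BYYGYBBBB
BBBBBBBBB
BBBBBBBBB
After op 6 paint(8,6,B):
BBBBBWBBB
BBBBBBBBB
BBBBBBBBB
BYYYYBBBB
BYYYYBBBB
BYYYGBBBB
BYYGYBBBB
BBBBBBBBB
BBBBBBBBB
After op 7 paint(8,6,K):
BBBBBWBBB
BBBBBBBBB
BBBBBBBBB
BYYYYBBBB
BYYYYBBBB
BYYYGBBBB
BYYGYBBBB
BBBBBBBBB
BBBBBBKBB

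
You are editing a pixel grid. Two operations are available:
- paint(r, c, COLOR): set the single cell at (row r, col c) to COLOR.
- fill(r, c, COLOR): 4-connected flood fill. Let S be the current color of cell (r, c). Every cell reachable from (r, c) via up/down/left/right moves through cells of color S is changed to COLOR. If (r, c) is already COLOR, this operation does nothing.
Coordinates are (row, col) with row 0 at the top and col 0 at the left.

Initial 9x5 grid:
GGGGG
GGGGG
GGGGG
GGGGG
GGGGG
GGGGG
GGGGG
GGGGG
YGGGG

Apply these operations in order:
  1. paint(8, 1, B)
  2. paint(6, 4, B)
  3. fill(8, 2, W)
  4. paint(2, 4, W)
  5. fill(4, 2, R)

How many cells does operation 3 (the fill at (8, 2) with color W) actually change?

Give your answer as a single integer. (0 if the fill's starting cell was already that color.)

After op 1 paint(8,1,B):
GGGGG
GGGGG
GGGGG
GGGGG
GGGGG
GGGGG
GGGGG
GGGGG
YBGGG
After op 2 paint(6,4,B):
GGGGG
GGGGG
GGGGG
GGGGG
GGGGG
GGGGG
GGGGB
GGGGG
YBGGG
After op 3 fill(8,2,W) [42 cells changed]:
WWWWW
WWWWW
WWWWW
WWWWW
WWWWW
WWWWW
WWWWB
WWWWW
YBWWW

Answer: 42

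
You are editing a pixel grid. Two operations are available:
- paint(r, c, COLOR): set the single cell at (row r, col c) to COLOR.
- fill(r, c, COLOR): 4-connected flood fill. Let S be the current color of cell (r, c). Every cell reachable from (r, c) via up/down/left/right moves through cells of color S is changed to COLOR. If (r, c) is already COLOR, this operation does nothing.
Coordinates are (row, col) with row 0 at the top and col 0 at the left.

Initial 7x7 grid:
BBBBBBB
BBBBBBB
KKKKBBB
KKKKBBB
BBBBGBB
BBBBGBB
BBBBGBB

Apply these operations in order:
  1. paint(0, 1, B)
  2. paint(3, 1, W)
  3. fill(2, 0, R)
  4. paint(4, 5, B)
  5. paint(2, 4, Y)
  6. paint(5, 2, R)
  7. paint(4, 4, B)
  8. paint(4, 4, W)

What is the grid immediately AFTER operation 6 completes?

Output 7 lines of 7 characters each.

Answer: BBBBBBB
BBBBBBB
RRRRYBB
RWRRBBB
BBBBGBB
BBRBGBB
BBBBGBB

Derivation:
After op 1 paint(0,1,B):
BBBBBBB
BBBBBBB
KKKKBBB
KKKKBBB
BBBBGBB
BBBBGBB
BBBBGBB
After op 2 paint(3,1,W):
BBBBBBB
BBBBBBB
KKKKBBB
KWKKBBB
BBBBGBB
BBBBGBB
BBBBGBB
After op 3 fill(2,0,R) [7 cells changed]:
BBBBBBB
BBBBBBB
RRRRBBB
RWRRBBB
BBBBGBB
BBBBGBB
BBBBGBB
After op 4 paint(4,5,B):
BBBBBBB
BBBBBBB
RRRRBBB
RWRRBBB
BBBBGBB
BBBBGBB
BBBBGBB
After op 5 paint(2,4,Y):
BBBBBBB
BBBBBBB
RRRRYBB
RWRRBBB
BBBBGBB
BBBBGBB
BBBBGBB
After op 6 paint(5,2,R):
BBBBBBB
BBBBBBB
RRRRYBB
RWRRBBB
BBBBGBB
BBRBGBB
BBBBGBB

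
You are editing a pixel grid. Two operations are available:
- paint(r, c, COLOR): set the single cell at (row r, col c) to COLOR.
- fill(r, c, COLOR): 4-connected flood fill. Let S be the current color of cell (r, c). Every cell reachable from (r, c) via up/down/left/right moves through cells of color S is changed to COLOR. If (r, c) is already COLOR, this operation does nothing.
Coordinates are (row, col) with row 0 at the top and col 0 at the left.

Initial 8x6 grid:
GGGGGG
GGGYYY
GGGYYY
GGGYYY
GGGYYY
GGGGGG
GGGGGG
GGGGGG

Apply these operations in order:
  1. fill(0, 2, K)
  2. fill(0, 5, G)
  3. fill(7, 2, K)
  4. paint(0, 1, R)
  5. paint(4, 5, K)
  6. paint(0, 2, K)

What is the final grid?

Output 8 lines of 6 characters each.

After op 1 fill(0,2,K) [36 cells changed]:
KKKKKK
KKKYYY
KKKYYY
KKKYYY
KKKYYY
KKKKKK
KKKKKK
KKKKKK
After op 2 fill(0,5,G) [36 cells changed]:
GGGGGG
GGGYYY
GGGYYY
GGGYYY
GGGYYY
GGGGGG
GGGGGG
GGGGGG
After op 3 fill(7,2,K) [36 cells changed]:
KKKKKK
KKKYYY
KKKYYY
KKKYYY
KKKYYY
KKKKKK
KKKKKK
KKKKKK
After op 4 paint(0,1,R):
KRKKKK
KKKYYY
KKKYYY
KKKYYY
KKKYYY
KKKKKK
KKKKKK
KKKKKK
After op 5 paint(4,5,K):
KRKKKK
KKKYYY
KKKYYY
KKKYYY
KKKYYK
KKKKKK
KKKKKK
KKKKKK
After op 6 paint(0,2,K):
KRKKKK
KKKYYY
KKKYYY
KKKYYY
KKKYYK
KKKKKK
KKKKKK
KKKKKK

Answer: KRKKKK
KKKYYY
KKKYYY
KKKYYY
KKKYYK
KKKKKK
KKKKKK
KKKKKK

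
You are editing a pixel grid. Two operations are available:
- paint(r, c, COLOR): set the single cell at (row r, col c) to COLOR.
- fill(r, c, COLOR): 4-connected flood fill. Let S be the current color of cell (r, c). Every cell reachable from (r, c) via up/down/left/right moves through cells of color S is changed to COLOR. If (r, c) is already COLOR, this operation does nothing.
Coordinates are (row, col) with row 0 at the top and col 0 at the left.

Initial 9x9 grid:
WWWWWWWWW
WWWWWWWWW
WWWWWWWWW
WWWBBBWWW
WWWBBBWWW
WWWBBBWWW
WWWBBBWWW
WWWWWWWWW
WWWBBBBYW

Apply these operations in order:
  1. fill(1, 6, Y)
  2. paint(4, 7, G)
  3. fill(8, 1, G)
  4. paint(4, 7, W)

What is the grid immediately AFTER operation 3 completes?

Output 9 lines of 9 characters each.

Answer: GGGGGGGGG
GGGGGGGGG
GGGGGGGGG
GGGBBBGGG
GGGBBBGGG
GGGBBBGGG
GGGBBBGGG
GGGGGGGGG
GGGBBBBGG

Derivation:
After op 1 fill(1,6,Y) [64 cells changed]:
YYYYYYYYY
YYYYYYYYY
YYYYYYYYY
YYYBBBYYY
YYYBBBYYY
YYYBBBYYY
YYYBBBYYY
YYYYYYYYY
YYYBBBBYY
After op 2 paint(4,7,G):
YYYYYYYYY
YYYYYYYYY
YYYYYYYYY
YYYBBBYYY
YYYBBBYGY
YYYBBBYYY
YYYBBBYYY
YYYYYYYYY
YYYBBBBYY
After op 3 fill(8,1,G) [64 cells changed]:
GGGGGGGGG
GGGGGGGGG
GGGGGGGGG
GGGBBBGGG
GGGBBBGGG
GGGBBBGGG
GGGBBBGGG
GGGGGGGGG
GGGBBBBGG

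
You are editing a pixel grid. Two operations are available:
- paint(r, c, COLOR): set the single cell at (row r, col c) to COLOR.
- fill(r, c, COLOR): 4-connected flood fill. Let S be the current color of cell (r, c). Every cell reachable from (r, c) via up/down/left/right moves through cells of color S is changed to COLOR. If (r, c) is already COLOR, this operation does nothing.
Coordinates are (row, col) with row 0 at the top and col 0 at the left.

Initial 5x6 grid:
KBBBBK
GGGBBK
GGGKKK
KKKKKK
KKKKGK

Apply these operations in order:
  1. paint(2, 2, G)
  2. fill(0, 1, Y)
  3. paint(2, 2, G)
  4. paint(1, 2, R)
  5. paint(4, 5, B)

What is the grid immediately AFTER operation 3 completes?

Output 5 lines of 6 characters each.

After op 1 paint(2,2,G):
KBBBBK
GGGBBK
GGGKKK
KKKKKK
KKKKGK
After op 2 fill(0,1,Y) [6 cells changed]:
KYYYYK
GGGYYK
GGGKKK
KKKKKK
KKKKGK
After op 3 paint(2,2,G):
KYYYYK
GGGYYK
GGGKKK
KKKKKK
KKKKGK

Answer: KYYYYK
GGGYYK
GGGKKK
KKKKKK
KKKKGK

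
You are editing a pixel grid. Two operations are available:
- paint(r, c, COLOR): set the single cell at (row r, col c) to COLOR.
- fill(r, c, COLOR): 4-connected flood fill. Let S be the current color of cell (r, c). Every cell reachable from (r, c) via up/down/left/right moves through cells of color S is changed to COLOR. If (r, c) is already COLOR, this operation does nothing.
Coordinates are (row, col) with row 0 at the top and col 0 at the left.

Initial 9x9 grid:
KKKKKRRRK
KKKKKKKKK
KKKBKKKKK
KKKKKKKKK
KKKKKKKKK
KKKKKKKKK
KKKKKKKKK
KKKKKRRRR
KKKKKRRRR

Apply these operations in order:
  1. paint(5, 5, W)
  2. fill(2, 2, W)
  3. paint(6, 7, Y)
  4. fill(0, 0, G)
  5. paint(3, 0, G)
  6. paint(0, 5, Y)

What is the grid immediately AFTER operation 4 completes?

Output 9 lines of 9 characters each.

After op 1 paint(5,5,W):
KKKKKRRRK
KKKKKKKKK
KKKBKKKKK
KKKKKKKKK
KKKKKKKKK
KKKKKWKKK
KKKKKKKKK
KKKKKRRRR
KKKKKRRRR
After op 2 fill(2,2,W) [68 cells changed]:
WWWWWRRRW
WWWWWWWWW
WWWBWWWWW
WWWWWWWWW
WWWWWWWWW
WWWWWWWWW
WWWWWWWWW
WWWWWRRRR
WWWWWRRRR
After op 3 paint(6,7,Y):
WWWWWRRRW
WWWWWWWWW
WWWBWWWWW
WWWWWWWWW
WWWWWWWWW
WWWWWWWWW
WWWWWWWYW
WWWWWRRRR
WWWWWRRRR
After op 4 fill(0,0,G) [68 cells changed]:
GGGGGRRRG
GGGGGGGGG
GGGBGGGGG
GGGGGGGGG
GGGGGGGGG
GGGGGGGGG
GGGGGGGYG
GGGGGRRRR
GGGGGRRRR

Answer: GGGGGRRRG
GGGGGGGGG
GGGBGGGGG
GGGGGGGGG
GGGGGGGGG
GGGGGGGGG
GGGGGGGYG
GGGGGRRRR
GGGGGRRRR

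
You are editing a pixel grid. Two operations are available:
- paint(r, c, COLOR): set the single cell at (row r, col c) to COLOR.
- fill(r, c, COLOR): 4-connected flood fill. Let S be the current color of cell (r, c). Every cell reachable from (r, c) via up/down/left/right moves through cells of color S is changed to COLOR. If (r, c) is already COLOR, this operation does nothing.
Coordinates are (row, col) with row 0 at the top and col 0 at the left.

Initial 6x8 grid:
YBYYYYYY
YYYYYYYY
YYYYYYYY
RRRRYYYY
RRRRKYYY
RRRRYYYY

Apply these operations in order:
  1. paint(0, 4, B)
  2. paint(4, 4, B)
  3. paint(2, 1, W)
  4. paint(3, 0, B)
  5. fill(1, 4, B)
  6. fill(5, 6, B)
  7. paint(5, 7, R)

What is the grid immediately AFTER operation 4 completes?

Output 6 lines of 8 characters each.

After op 1 paint(0,4,B):
YBYYBYYY
YYYYYYYY
YYYYYYYY
RRRRYYYY
RRRRKYYY
RRRRYYYY
After op 2 paint(4,4,B):
YBYYBYYY
YYYYYYYY
YYYYYYYY
RRRRYYYY
RRRRBYYY
RRRRYYYY
After op 3 paint(2,1,W):
YBYYBYYY
YYYYYYYY
YWYYYYYY
RRRRYYYY
RRRRBYYY
RRRRYYYY
After op 4 paint(3,0,B):
YBYYBYYY
YYYYYYYY
YWYYYYYY
BRRRYYYY
RRRRBYYY
RRRRYYYY

Answer: YBYYBYYY
YYYYYYYY
YWYYYYYY
BRRRYYYY
RRRRBYYY
RRRRYYYY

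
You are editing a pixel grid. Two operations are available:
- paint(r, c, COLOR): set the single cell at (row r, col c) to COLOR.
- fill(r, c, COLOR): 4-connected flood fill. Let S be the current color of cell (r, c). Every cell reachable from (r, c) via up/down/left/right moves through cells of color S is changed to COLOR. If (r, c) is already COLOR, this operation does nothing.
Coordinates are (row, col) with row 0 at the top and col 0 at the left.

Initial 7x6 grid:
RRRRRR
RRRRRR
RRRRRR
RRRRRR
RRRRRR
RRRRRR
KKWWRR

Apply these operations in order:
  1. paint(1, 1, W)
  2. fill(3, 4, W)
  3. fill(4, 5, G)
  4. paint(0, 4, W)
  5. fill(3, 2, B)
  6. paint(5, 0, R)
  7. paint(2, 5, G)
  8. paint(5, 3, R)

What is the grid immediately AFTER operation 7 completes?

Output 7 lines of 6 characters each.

After op 1 paint(1,1,W):
RRRRRR
RWRRRR
RRRRRR
RRRRRR
RRRRRR
RRRRRR
KKWWRR
After op 2 fill(3,4,W) [37 cells changed]:
WWWWWW
WWWWWW
WWWWWW
WWWWWW
WWWWWW
WWWWWW
KKWWWW
After op 3 fill(4,5,G) [40 cells changed]:
GGGGGG
GGGGGG
GGGGGG
GGGGGG
GGGGGG
GGGGGG
KKGGGG
After op 4 paint(0,4,W):
GGGGWG
GGGGGG
GGGGGG
GGGGGG
GGGGGG
GGGGGG
KKGGGG
After op 5 fill(3,2,B) [39 cells changed]:
BBBBWB
BBBBBB
BBBBBB
BBBBBB
BBBBBB
BBBBBB
KKBBBB
After op 6 paint(5,0,R):
BBBBWB
BBBBBB
BBBBBB
BBBBBB
BBBBBB
RBBBBB
KKBBBB
After op 7 paint(2,5,G):
BBBBWB
BBBBBB
BBBBBG
BBBBBB
BBBBBB
RBBBBB
KKBBBB

Answer: BBBBWB
BBBBBB
BBBBBG
BBBBBB
BBBBBB
RBBBBB
KKBBBB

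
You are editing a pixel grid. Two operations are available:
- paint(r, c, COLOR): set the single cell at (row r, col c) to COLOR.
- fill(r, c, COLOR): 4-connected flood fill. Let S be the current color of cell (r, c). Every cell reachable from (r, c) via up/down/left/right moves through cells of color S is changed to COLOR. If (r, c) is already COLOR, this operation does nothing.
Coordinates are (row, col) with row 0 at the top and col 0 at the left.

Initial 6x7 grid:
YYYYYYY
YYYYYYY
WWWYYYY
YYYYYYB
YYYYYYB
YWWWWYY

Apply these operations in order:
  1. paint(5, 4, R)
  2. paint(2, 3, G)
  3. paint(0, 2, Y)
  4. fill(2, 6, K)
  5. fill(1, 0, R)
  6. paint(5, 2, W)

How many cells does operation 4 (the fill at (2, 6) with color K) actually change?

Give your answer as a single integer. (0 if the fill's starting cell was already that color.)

After op 1 paint(5,4,R):
YYYYYYY
YYYYYYY
WWWYYYY
YYYYYYB
YYYYYYB
YWWWRYY
After op 2 paint(2,3,G):
YYYYYYY
YYYYYYY
WWWGYYY
YYYYYYB
YYYYYYB
YWWWRYY
After op 3 paint(0,2,Y):
YYYYYYY
YYYYYYY
WWWGYYY
YYYYYYB
YYYYYYB
YWWWRYY
After op 4 fill(2,6,K) [32 cells changed]:
KKKKKKK
KKKKKKK
WWWGKKK
KKKKKKB
KKKKKKB
KWWWRKK

Answer: 32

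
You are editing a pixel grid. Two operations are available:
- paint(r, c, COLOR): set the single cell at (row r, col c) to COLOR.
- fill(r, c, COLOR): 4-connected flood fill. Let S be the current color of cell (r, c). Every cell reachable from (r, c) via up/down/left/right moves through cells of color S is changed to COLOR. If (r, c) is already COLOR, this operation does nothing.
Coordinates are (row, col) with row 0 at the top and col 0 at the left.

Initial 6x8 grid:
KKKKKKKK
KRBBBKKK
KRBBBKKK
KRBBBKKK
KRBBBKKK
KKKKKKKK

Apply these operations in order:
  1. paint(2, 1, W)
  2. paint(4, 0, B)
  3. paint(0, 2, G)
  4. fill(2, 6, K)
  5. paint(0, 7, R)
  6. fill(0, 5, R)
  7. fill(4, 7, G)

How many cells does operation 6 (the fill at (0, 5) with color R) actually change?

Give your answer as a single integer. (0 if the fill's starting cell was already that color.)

Answer: 24

Derivation:
After op 1 paint(2,1,W):
KKKKKKKK
KRBBBKKK
KWBBBKKK
KRBBBKKK
KRBBBKKK
KKKKKKKK
After op 2 paint(4,0,B):
KKKKKKKK
KRBBBKKK
KWBBBKKK
KRBBBKKK
BRBBBKKK
KKKKKKKK
After op 3 paint(0,2,G):
KKGKKKKK
KRBBBKKK
KWBBBKKK
KRBBBKKK
BRBBBKKK
KKKKKKKK
After op 4 fill(2,6,K) [0 cells changed]:
KKGKKKKK
KRBBBKKK
KWBBBKKK
KRBBBKKK
BRBBBKKK
KKKKKKKK
After op 5 paint(0,7,R):
KKGKKKKR
KRBBBKKK
KWBBBKKK
KRBBBKKK
BRBBBKKK
KKKKKKKK
After op 6 fill(0,5,R) [24 cells changed]:
KKGRRRRR
KRBBBRRR
KWBBBRRR
KRBBBRRR
BRBBBRRR
RRRRRRRR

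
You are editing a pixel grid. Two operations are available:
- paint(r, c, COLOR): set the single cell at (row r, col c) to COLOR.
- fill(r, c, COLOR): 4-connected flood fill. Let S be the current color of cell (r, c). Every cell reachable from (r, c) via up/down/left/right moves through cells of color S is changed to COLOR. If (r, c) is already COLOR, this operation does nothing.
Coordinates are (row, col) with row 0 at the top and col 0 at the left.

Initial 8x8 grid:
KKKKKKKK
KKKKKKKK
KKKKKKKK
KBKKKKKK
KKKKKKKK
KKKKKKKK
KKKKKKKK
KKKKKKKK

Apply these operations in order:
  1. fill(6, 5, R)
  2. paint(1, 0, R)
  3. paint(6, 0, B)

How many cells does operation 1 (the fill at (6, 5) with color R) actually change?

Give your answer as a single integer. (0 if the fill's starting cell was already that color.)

After op 1 fill(6,5,R) [63 cells changed]:
RRRRRRRR
RRRRRRRR
RRRRRRRR
RBRRRRRR
RRRRRRRR
RRRRRRRR
RRRRRRRR
RRRRRRRR

Answer: 63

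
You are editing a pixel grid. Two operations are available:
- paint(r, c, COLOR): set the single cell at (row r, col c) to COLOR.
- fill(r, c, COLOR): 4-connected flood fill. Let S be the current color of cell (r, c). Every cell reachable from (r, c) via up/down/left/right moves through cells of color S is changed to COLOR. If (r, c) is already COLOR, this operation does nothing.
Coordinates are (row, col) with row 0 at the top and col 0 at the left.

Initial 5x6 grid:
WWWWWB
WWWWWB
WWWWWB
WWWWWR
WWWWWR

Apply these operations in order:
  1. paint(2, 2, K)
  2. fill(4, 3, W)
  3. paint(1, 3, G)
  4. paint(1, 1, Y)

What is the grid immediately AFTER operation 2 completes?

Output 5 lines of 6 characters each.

Answer: WWWWWB
WWWWWB
WWKWWB
WWWWWR
WWWWWR

Derivation:
After op 1 paint(2,2,K):
WWWWWB
WWWWWB
WWKWWB
WWWWWR
WWWWWR
After op 2 fill(4,3,W) [0 cells changed]:
WWWWWB
WWWWWB
WWKWWB
WWWWWR
WWWWWR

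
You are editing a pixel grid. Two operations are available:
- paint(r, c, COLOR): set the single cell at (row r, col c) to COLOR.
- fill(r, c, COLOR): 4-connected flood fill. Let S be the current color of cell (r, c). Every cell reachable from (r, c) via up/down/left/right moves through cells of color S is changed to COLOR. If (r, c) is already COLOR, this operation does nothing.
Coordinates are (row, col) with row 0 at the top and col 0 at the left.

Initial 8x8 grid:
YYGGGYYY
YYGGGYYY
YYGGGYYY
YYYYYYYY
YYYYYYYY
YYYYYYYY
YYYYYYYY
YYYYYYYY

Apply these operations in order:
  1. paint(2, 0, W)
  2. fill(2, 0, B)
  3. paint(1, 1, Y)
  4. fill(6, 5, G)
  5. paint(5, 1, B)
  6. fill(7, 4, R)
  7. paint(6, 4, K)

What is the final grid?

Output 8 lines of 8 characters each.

After op 1 paint(2,0,W):
YYGGGYYY
YYGGGYYY
WYGGGYYY
YYYYYYYY
YYYYYYYY
YYYYYYYY
YYYYYYYY
YYYYYYYY
After op 2 fill(2,0,B) [1 cells changed]:
YYGGGYYY
YYGGGYYY
BYGGGYYY
YYYYYYYY
YYYYYYYY
YYYYYYYY
YYYYYYYY
YYYYYYYY
After op 3 paint(1,1,Y):
YYGGGYYY
YYGGGYYY
BYGGGYYY
YYYYYYYY
YYYYYYYY
YYYYYYYY
YYYYYYYY
YYYYYYYY
After op 4 fill(6,5,G) [54 cells changed]:
GGGGGGGG
GGGGGGGG
BGGGGGGG
GGGGGGGG
GGGGGGGG
GGGGGGGG
GGGGGGGG
GGGGGGGG
After op 5 paint(5,1,B):
GGGGGGGG
GGGGGGGG
BGGGGGGG
GGGGGGGG
GGGGGGGG
GBGGGGGG
GGGGGGGG
GGGGGGGG
After op 6 fill(7,4,R) [62 cells changed]:
RRRRRRRR
RRRRRRRR
BRRRRRRR
RRRRRRRR
RRRRRRRR
RBRRRRRR
RRRRRRRR
RRRRRRRR
After op 7 paint(6,4,K):
RRRRRRRR
RRRRRRRR
BRRRRRRR
RRRRRRRR
RRRRRRRR
RBRRRRRR
RRRRKRRR
RRRRRRRR

Answer: RRRRRRRR
RRRRRRRR
BRRRRRRR
RRRRRRRR
RRRRRRRR
RBRRRRRR
RRRRKRRR
RRRRRRRR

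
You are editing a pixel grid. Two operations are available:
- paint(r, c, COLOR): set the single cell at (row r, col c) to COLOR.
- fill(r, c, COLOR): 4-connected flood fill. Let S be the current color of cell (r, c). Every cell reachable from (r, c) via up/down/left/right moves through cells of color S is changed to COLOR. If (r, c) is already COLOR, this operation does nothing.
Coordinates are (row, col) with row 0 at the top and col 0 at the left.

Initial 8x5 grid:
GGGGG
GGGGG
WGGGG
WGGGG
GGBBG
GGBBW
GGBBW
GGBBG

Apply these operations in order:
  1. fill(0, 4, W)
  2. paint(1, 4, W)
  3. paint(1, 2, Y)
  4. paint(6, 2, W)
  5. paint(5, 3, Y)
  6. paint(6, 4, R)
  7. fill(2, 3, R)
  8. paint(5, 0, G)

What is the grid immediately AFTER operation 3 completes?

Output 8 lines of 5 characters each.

After op 1 fill(0,4,W) [27 cells changed]:
WWWWW
WWWWW
WWWWW
WWWWW
WWBBW
WWBBW
WWBBW
WWBBG
After op 2 paint(1,4,W):
WWWWW
WWWWW
WWWWW
WWWWW
WWBBW
WWBBW
WWBBW
WWBBG
After op 3 paint(1,2,Y):
WWWWW
WWYWW
WWWWW
WWWWW
WWBBW
WWBBW
WWBBW
WWBBG

Answer: WWWWW
WWYWW
WWWWW
WWWWW
WWBBW
WWBBW
WWBBW
WWBBG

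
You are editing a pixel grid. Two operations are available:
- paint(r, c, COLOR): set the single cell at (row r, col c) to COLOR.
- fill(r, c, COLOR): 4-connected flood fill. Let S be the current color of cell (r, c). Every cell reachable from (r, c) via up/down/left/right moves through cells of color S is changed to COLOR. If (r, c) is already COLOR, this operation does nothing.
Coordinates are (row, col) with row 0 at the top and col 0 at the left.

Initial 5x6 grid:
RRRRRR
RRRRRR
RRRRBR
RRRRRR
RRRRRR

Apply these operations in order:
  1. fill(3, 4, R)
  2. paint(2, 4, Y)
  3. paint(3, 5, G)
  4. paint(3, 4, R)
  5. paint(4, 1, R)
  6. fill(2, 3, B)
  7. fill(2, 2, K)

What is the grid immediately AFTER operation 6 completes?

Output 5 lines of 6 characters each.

Answer: BBBBBB
BBBBBB
BBBBYB
BBBBBG
BBBBBB

Derivation:
After op 1 fill(3,4,R) [0 cells changed]:
RRRRRR
RRRRRR
RRRRBR
RRRRRR
RRRRRR
After op 2 paint(2,4,Y):
RRRRRR
RRRRRR
RRRRYR
RRRRRR
RRRRRR
After op 3 paint(3,5,G):
RRRRRR
RRRRRR
RRRRYR
RRRRRG
RRRRRR
After op 4 paint(3,4,R):
RRRRRR
RRRRRR
RRRRYR
RRRRRG
RRRRRR
After op 5 paint(4,1,R):
RRRRRR
RRRRRR
RRRRYR
RRRRRG
RRRRRR
After op 6 fill(2,3,B) [28 cells changed]:
BBBBBB
BBBBBB
BBBBYB
BBBBBG
BBBBBB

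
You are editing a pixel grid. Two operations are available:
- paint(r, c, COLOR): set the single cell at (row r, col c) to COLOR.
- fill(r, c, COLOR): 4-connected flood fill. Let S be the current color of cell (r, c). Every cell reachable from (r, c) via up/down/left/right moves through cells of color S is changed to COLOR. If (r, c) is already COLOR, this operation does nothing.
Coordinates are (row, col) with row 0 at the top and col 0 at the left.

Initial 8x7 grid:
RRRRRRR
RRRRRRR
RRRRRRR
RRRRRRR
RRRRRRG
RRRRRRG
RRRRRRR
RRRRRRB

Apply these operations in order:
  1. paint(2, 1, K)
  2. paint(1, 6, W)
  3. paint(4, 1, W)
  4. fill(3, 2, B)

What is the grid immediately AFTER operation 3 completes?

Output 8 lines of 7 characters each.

Answer: RRRRRRR
RRRRRRW
RKRRRRR
RRRRRRR
RWRRRRG
RRRRRRG
RRRRRRR
RRRRRRB

Derivation:
After op 1 paint(2,1,K):
RRRRRRR
RRRRRRR
RKRRRRR
RRRRRRR
RRRRRRG
RRRRRRG
RRRRRRR
RRRRRRB
After op 2 paint(1,6,W):
RRRRRRR
RRRRRRW
RKRRRRR
RRRRRRR
RRRRRRG
RRRRRRG
RRRRRRR
RRRRRRB
After op 3 paint(4,1,W):
RRRRRRR
RRRRRRW
RKRRRRR
RRRRRRR
RWRRRRG
RRRRRRG
RRRRRRR
RRRRRRB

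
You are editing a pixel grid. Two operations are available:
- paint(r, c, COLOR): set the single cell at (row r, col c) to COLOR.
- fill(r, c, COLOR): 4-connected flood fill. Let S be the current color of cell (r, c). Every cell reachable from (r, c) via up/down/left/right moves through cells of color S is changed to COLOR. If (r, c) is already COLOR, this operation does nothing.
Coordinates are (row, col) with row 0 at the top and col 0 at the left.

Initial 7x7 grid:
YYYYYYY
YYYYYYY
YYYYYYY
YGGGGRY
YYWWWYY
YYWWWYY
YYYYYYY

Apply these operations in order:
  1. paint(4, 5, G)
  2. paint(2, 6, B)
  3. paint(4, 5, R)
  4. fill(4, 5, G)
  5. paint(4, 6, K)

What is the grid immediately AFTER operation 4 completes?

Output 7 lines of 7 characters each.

After op 1 paint(4,5,G):
YYYYYYY
YYYYYYY
YYYYYYY
YGGGGRY
YYWWWGY
YYWWWYY
YYYYYYY
After op 2 paint(2,6,B):
YYYYYYY
YYYYYYY
YYYYYYB
YGGGGRY
YYWWWGY
YYWWWYY
YYYYYYY
After op 3 paint(4,5,R):
YYYYYYY
YYYYYYY
YYYYYYB
YGGGGRY
YYWWWRY
YYWWWYY
YYYYYYY
After op 4 fill(4,5,G) [2 cells changed]:
YYYYYYY
YYYYYYY
YYYYYYB
YGGGGGY
YYWWWGY
YYWWWYY
YYYYYYY

Answer: YYYYYYY
YYYYYYY
YYYYYYB
YGGGGGY
YYWWWGY
YYWWWYY
YYYYYYY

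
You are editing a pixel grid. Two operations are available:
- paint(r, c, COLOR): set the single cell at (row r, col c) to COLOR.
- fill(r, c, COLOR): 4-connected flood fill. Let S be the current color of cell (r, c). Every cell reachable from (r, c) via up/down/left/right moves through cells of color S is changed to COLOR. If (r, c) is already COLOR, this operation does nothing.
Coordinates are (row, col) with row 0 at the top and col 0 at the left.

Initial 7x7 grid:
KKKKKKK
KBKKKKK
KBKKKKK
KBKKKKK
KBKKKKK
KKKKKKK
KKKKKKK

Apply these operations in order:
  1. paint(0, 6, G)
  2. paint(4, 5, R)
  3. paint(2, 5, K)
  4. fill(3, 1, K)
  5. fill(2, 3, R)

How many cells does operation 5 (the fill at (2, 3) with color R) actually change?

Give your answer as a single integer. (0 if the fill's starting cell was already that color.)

Answer: 47

Derivation:
After op 1 paint(0,6,G):
KKKKKKG
KBKKKKK
KBKKKKK
KBKKKKK
KBKKKKK
KKKKKKK
KKKKKKK
After op 2 paint(4,5,R):
KKKKKKG
KBKKKKK
KBKKKKK
KBKKKKK
KBKKKRK
KKKKKKK
KKKKKKK
After op 3 paint(2,5,K):
KKKKKKG
KBKKKKK
KBKKKKK
KBKKKKK
KBKKKRK
KKKKKKK
KKKKKKK
After op 4 fill(3,1,K) [4 cells changed]:
KKKKKKG
KKKKKKK
KKKKKKK
KKKKKKK
KKKKKRK
KKKKKKK
KKKKKKK
After op 5 fill(2,3,R) [47 cells changed]:
RRRRRRG
RRRRRRR
RRRRRRR
RRRRRRR
RRRRRRR
RRRRRRR
RRRRRRR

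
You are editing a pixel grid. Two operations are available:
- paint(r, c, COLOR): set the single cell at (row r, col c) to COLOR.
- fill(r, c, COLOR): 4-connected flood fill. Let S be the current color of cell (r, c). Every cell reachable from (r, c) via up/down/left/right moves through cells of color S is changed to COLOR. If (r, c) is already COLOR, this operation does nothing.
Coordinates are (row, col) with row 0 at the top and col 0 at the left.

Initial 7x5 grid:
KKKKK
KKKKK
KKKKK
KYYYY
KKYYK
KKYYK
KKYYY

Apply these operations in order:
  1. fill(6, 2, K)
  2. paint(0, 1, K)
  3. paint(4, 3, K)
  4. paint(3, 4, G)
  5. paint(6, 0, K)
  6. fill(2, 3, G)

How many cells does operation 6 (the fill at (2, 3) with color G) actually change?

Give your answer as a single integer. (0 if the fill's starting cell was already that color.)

Answer: 34

Derivation:
After op 1 fill(6,2,K) [11 cells changed]:
KKKKK
KKKKK
KKKKK
KKKKK
KKKKK
KKKKK
KKKKK
After op 2 paint(0,1,K):
KKKKK
KKKKK
KKKKK
KKKKK
KKKKK
KKKKK
KKKKK
After op 3 paint(4,3,K):
KKKKK
KKKKK
KKKKK
KKKKK
KKKKK
KKKKK
KKKKK
After op 4 paint(3,4,G):
KKKKK
KKKKK
KKKKK
KKKKG
KKKKK
KKKKK
KKKKK
After op 5 paint(6,0,K):
KKKKK
KKKKK
KKKKK
KKKKG
KKKKK
KKKKK
KKKKK
After op 6 fill(2,3,G) [34 cells changed]:
GGGGG
GGGGG
GGGGG
GGGGG
GGGGG
GGGGG
GGGGG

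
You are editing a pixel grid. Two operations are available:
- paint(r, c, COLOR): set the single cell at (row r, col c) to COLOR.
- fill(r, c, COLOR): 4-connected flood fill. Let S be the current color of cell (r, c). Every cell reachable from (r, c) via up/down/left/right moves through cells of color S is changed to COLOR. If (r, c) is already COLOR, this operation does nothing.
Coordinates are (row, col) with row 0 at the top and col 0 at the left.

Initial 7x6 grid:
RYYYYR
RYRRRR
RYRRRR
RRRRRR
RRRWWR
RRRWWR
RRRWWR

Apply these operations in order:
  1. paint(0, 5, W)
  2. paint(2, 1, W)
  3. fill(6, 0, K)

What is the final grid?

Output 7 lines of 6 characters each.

Answer: KYYYYW
KYKKKK
KWKKKK
KKKKKK
KKKWWK
KKKWWK
KKKWWK

Derivation:
After op 1 paint(0,5,W):
RYYYYW
RYRRRR
RYRRRR
RRRRRR
RRRWWR
RRRWWR
RRRWWR
After op 2 paint(2,1,W):
RYYYYW
RYRRRR
RWRRRR
RRRRRR
RRRWWR
RRRWWR
RRRWWR
After op 3 fill(6,0,K) [29 cells changed]:
KYYYYW
KYKKKK
KWKKKK
KKKKKK
KKKWWK
KKKWWK
KKKWWK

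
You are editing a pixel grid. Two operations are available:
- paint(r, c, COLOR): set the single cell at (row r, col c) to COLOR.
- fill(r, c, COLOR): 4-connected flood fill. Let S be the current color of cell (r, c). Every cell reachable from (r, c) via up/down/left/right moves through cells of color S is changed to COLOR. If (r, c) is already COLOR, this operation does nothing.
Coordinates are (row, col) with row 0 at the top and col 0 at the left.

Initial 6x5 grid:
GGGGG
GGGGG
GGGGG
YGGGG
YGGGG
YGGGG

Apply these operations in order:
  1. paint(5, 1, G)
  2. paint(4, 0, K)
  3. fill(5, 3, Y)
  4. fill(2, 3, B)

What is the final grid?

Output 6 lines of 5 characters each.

Answer: BBBBB
BBBBB
BBBBB
BBBBB
KBBBB
BBBBB

Derivation:
After op 1 paint(5,1,G):
GGGGG
GGGGG
GGGGG
YGGGG
YGGGG
YGGGG
After op 2 paint(4,0,K):
GGGGG
GGGGG
GGGGG
YGGGG
KGGGG
YGGGG
After op 3 fill(5,3,Y) [27 cells changed]:
YYYYY
YYYYY
YYYYY
YYYYY
KYYYY
YYYYY
After op 4 fill(2,3,B) [29 cells changed]:
BBBBB
BBBBB
BBBBB
BBBBB
KBBBB
BBBBB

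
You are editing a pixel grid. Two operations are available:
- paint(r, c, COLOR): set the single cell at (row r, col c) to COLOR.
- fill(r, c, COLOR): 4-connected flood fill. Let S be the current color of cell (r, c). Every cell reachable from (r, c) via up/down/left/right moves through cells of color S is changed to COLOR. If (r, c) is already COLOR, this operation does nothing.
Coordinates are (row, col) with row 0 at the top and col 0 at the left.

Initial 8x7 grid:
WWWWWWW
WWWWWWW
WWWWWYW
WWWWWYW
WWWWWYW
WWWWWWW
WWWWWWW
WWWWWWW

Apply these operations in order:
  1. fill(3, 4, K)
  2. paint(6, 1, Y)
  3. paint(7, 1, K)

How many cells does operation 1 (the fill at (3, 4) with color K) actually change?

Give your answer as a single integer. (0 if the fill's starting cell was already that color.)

After op 1 fill(3,4,K) [53 cells changed]:
KKKKKKK
KKKKKKK
KKKKKYK
KKKKKYK
KKKKKYK
KKKKKKK
KKKKKKK
KKKKKKK

Answer: 53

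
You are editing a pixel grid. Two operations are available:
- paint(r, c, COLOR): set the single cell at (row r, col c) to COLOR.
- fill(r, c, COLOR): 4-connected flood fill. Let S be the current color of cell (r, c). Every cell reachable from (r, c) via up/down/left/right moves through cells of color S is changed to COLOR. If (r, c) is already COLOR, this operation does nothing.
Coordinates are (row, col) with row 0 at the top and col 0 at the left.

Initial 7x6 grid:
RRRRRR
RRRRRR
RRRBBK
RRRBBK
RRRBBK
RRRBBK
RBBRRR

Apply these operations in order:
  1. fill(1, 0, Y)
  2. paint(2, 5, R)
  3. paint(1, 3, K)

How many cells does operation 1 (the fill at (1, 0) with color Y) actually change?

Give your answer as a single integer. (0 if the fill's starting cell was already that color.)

Answer: 25

Derivation:
After op 1 fill(1,0,Y) [25 cells changed]:
YYYYYY
YYYYYY
YYYBBK
YYYBBK
YYYBBK
YYYBBK
YBBRRR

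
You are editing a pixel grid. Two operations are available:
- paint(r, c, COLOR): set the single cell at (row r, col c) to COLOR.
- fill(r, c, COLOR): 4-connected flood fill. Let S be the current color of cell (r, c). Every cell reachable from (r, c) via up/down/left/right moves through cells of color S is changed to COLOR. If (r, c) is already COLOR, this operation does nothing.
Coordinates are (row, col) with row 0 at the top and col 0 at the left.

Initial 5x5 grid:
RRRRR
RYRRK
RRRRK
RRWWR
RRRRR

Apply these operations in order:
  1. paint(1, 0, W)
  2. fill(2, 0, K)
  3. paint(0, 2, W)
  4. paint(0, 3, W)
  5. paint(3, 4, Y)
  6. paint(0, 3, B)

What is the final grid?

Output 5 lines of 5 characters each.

After op 1 paint(1,0,W):
RRRRR
WYRRK
RRRRK
RRWWR
RRRRR
After op 2 fill(2,0,K) [19 cells changed]:
KKKKK
WYKKK
KKKKK
KKWWK
KKKKK
After op 3 paint(0,2,W):
KKWKK
WYKKK
KKKKK
KKWWK
KKKKK
After op 4 paint(0,3,W):
KKWWK
WYKKK
KKKKK
KKWWK
KKKKK
After op 5 paint(3,4,Y):
KKWWK
WYKKK
KKKKK
KKWWY
KKKKK
After op 6 paint(0,3,B):
KKWBK
WYKKK
KKKKK
KKWWY
KKKKK

Answer: KKWBK
WYKKK
KKKKK
KKWWY
KKKKK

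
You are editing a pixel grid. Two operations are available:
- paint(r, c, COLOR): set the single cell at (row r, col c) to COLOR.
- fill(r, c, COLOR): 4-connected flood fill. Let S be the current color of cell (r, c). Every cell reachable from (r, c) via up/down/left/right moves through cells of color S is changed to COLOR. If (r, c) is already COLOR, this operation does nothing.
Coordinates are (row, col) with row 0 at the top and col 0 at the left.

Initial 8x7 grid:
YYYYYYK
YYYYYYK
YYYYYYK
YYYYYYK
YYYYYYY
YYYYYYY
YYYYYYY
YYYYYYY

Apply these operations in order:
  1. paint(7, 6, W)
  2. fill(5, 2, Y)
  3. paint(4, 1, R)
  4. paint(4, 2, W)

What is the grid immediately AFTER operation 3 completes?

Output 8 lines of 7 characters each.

Answer: YYYYYYK
YYYYYYK
YYYYYYK
YYYYYYK
YRYYYYY
YYYYYYY
YYYYYYY
YYYYYYW

Derivation:
After op 1 paint(7,6,W):
YYYYYYK
YYYYYYK
YYYYYYK
YYYYYYK
YYYYYYY
YYYYYYY
YYYYYYY
YYYYYYW
After op 2 fill(5,2,Y) [0 cells changed]:
YYYYYYK
YYYYYYK
YYYYYYK
YYYYYYK
YYYYYYY
YYYYYYY
YYYYYYY
YYYYYYW
After op 3 paint(4,1,R):
YYYYYYK
YYYYYYK
YYYYYYK
YYYYYYK
YRYYYYY
YYYYYYY
YYYYYYY
YYYYYYW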